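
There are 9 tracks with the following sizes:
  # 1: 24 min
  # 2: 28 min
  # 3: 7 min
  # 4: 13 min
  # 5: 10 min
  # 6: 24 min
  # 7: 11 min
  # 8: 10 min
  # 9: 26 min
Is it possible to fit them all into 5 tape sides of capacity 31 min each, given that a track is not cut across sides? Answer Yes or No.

No

Total = 153 min; ⌈153/31⌉ = 5.
The bound of 5 does not rule out 5, but exhaustive search shows no assignment into 5 tape sides of capacity 31 min exists — the minimum is 6.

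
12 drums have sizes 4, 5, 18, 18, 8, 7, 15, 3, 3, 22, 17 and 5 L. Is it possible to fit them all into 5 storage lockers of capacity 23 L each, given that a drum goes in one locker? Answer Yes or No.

Total = 125 L; ⌈125/23⌉ = 6.
At least 6 storage lockers are required, but only 5 are allowed.

No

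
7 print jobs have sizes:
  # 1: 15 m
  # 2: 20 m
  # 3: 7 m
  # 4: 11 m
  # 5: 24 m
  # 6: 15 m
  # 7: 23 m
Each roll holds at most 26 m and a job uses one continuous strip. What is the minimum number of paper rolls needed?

Total = 24 + 23 + 20 + 15 + 15 + 11 + 7 = 115 m.
Lower bound: ⌈115/26⌉ = 5 paper rolls.
A packing using 5 paper rolls:
  roll 1: 24 = 24
  roll 2: 23 = 23
  roll 3: 20 = 20
  roll 4: 15 + 11 = 26
  roll 5: 15 + 7 = 22
This matches the lower bound, so 5 is optimal.

5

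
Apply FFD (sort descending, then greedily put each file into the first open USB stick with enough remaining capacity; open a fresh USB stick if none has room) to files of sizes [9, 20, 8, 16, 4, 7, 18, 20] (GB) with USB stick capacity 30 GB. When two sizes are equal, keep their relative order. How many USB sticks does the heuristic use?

Sorted descending: 20, 20, 18, 16, 9, 8, 7, 4.
  20 → USB stick 1 (new)  [load 20/30]
  20 → USB stick 2 (new)  [load 20/30]
  18 → USB stick 3 (new)  [load 18/30]
  16 → USB stick 4 (new)  [load 16/30]
  9 → USB stick 1  [load 29/30]
  8 → USB stick 2  [load 28/30]
  7 → USB stick 3  [load 25/30]
  4 → USB stick 3  [load 29/30]
4 USB sticks opened.

4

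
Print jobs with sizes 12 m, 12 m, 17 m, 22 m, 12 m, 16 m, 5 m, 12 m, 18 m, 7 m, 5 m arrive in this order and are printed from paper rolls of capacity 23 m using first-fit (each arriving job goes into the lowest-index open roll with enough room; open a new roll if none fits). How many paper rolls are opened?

8

  12 → roll 1 (new)  [load 12/23]
  12 → roll 2 (new)  [load 12/23]
  17 → roll 3 (new)  [load 17/23]
  22 → roll 4 (new)  [load 22/23]
  12 → roll 5 (new)  [load 12/23]
  16 → roll 6 (new)  [load 16/23]
  5 → roll 1  [load 17/23]
  12 → roll 7 (new)  [load 12/23]
  18 → roll 8 (new)  [load 18/23]
  7 → roll 2  [load 19/23]
  5 → roll 1  [load 22/23]
8 paper rolls opened.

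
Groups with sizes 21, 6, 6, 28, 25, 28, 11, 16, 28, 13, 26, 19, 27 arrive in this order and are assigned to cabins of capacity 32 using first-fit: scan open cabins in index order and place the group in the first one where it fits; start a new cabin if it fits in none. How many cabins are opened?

  21 → cabin 1 (new)  [load 21/32]
  6 → cabin 1  [load 27/32]
  6 → cabin 2 (new)  [load 6/32]
  28 → cabin 3 (new)  [load 28/32]
  25 → cabin 2  [load 31/32]
  28 → cabin 4 (new)  [load 28/32]
  11 → cabin 5 (new)  [load 11/32]
  16 → cabin 5  [load 27/32]
  28 → cabin 6 (new)  [load 28/32]
  13 → cabin 7 (new)  [load 13/32]
  26 → cabin 8 (new)  [load 26/32]
  19 → cabin 7  [load 32/32]
  27 → cabin 9 (new)  [load 27/32]
9 cabins opened.

9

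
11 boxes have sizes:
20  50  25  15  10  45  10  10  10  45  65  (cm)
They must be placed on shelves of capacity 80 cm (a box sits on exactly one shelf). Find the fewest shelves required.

4

Total = 65 + 50 + 45 + 45 + 25 + 20 + 15 + 10 + 10 + 10 + 10 = 305 cm.
Lower bound: ⌈305/80⌉ = 4 shelves.
A packing using 4 shelves:
  shelf 1: 65 + 15 = 80
  shelf 2: 50 + 25 = 75
  shelf 3: 45 + 20 + 10 = 75
  shelf 4: 45 + 10 + 10 + 10 = 75
This matches the lower bound, so 4 is optimal.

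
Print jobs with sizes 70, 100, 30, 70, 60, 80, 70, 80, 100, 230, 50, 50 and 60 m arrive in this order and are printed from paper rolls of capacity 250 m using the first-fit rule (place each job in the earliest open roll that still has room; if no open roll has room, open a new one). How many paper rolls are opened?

5

  70 → roll 1 (new)  [load 70/250]
  100 → roll 1  [load 170/250]
  30 → roll 1  [load 200/250]
  70 → roll 2 (new)  [load 70/250]
  60 → roll 2  [load 130/250]
  80 → roll 2  [load 210/250]
  70 → roll 3 (new)  [load 70/250]
  80 → roll 3  [load 150/250]
  100 → roll 3  [load 250/250]
  230 → roll 4 (new)  [load 230/250]
  50 → roll 1  [load 250/250]
  50 → roll 5 (new)  [load 50/250]
  60 → roll 5  [load 110/250]
5 paper rolls opened.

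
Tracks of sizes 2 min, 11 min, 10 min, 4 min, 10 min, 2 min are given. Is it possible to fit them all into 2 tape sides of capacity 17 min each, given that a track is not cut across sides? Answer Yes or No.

No

Total = 39 min; ⌈39/17⌉ = 3.
At least 3 tape sides are required, but only 2 are allowed.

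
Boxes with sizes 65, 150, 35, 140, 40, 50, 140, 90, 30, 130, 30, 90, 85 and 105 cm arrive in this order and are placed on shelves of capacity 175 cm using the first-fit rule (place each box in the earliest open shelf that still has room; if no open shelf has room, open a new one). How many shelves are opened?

8

  65 → shelf 1 (new)  [load 65/175]
  150 → shelf 2 (new)  [load 150/175]
  35 → shelf 1  [load 100/175]
  140 → shelf 3 (new)  [load 140/175]
  40 → shelf 1  [load 140/175]
  50 → shelf 4 (new)  [load 50/175]
  140 → shelf 5 (new)  [load 140/175]
  90 → shelf 4  [load 140/175]
  30 → shelf 1  [load 170/175]
  130 → shelf 6 (new)  [load 130/175]
  30 → shelf 3  [load 170/175]
  90 → shelf 7 (new)  [load 90/175]
  85 → shelf 7  [load 175/175]
  105 → shelf 8 (new)  [load 105/175]
8 shelves opened.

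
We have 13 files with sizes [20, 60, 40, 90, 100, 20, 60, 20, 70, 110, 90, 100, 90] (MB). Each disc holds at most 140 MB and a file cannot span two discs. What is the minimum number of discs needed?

Total = 110 + 100 + 100 + 90 + 90 + 90 + 70 + 60 + 60 + 40 + 20 + 20 + 20 = 870 MB.
Lower bound: ⌈870/140⌉ = 7 discs.
A packing using 8 discs:
  disc 1: 110 + 20 = 130
  disc 2: 100 + 40 = 140
  disc 3: 100 + 20 + 20 = 140
  disc 4: 90 = 90
  disc 5: 90 = 90
  disc 6: 90 = 90
  disc 7: 70 + 60 = 130
  disc 8: 60 = 60
No arrangement into 7 discs stays within capacity, so 8 is optimal.

8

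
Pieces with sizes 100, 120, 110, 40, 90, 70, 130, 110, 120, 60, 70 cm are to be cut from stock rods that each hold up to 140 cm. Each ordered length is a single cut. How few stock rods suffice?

9

Total = 130 + 120 + 120 + 110 + 110 + 100 + 90 + 70 + 70 + 60 + 40 = 1020 cm.
Lower bound: ⌈1020/140⌉ = 8 stock rods.
A packing using 9 stock rods:
  stock rod 1: 130 = 130
  stock rod 2: 120 = 120
  stock rod 3: 120 = 120
  stock rod 4: 110 = 110
  stock rod 5: 110 = 110
  stock rod 6: 100 + 40 = 140
  stock rod 7: 90 = 90
  stock rod 8: 70 + 70 = 140
  stock rod 9: 60 = 60
No arrangement into 8 stock rods stays within capacity, so 9 is optimal.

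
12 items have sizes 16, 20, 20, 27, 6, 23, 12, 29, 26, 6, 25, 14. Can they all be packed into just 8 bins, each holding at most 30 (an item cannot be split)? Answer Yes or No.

No

Total = 224; ⌈224/30⌉ = 8.
The bound of 8 does not rule out 8, but exhaustive search shows no assignment into 8 bins of capacity 30 exists — the minimum is 9.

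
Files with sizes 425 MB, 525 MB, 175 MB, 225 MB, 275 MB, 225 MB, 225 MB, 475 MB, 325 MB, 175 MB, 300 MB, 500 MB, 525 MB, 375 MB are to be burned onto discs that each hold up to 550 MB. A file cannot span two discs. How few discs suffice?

10

Total = 525 + 525 + 500 + 475 + 425 + 375 + 325 + 300 + 275 + 225 + 225 + 225 + 175 + 175 = 4750 MB.
Lower bound: ⌈4750/550⌉ = 9 discs.
A packing using 10 discs:
  disc 1: 525 = 525
  disc 2: 525 = 525
  disc 3: 500 = 500
  disc 4: 475 = 475
  disc 5: 425 = 425
  disc 6: 375 + 175 = 550
  disc 7: 325 + 225 = 550
  disc 8: 300 + 225 = 525
  disc 9: 275 + 225 = 500
  disc 10: 175 = 175
No arrangement into 9 discs stays within capacity, so 10 is optimal.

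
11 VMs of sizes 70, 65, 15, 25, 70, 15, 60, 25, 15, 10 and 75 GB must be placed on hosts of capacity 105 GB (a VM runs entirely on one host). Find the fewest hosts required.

Total = 75 + 70 + 70 + 65 + 60 + 25 + 25 + 15 + 15 + 15 + 10 = 445 GB.
Lower bound: ⌈445/105⌉ = 5 hosts.
A packing using 5 hosts:
  host 1: 75 + 25 = 100
  host 2: 70 + 25 + 10 = 105
  host 3: 70 + 15 + 15 = 100
  host 4: 65 + 15 = 80
  host 5: 60 = 60
This matches the lower bound, so 5 is optimal.

5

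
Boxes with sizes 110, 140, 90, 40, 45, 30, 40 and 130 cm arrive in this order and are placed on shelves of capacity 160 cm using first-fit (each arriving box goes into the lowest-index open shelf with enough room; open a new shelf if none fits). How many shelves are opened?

5

  110 → shelf 1 (new)  [load 110/160]
  140 → shelf 2 (new)  [load 140/160]
  90 → shelf 3 (new)  [load 90/160]
  40 → shelf 1  [load 150/160]
  45 → shelf 3  [load 135/160]
  30 → shelf 4 (new)  [load 30/160]
  40 → shelf 4  [load 70/160]
  130 → shelf 5 (new)  [load 130/160]
5 shelves opened.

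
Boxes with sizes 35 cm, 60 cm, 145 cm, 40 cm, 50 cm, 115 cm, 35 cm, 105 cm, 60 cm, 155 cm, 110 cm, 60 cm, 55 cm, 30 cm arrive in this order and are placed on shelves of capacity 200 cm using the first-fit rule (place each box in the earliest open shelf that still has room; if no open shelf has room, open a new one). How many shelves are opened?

6

  35 → shelf 1 (new)  [load 35/200]
  60 → shelf 1  [load 95/200]
  145 → shelf 2 (new)  [load 145/200]
  40 → shelf 1  [load 135/200]
  50 → shelf 1  [load 185/200]
  115 → shelf 3 (new)  [load 115/200]
  35 → shelf 2  [load 180/200]
  105 → shelf 4 (new)  [load 105/200]
  60 → shelf 3  [load 175/200]
  155 → shelf 5 (new)  [load 155/200]
  110 → shelf 6 (new)  [load 110/200]
  60 → shelf 4  [load 165/200]
  55 → shelf 6  [load 165/200]
  30 → shelf 4  [load 195/200]
6 shelves opened.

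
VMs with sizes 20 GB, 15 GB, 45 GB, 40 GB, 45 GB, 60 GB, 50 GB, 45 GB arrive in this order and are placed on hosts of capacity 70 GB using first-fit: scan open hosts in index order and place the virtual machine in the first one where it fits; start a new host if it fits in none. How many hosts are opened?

  20 → host 1 (new)  [load 20/70]
  15 → host 1  [load 35/70]
  45 → host 2 (new)  [load 45/70]
  40 → host 3 (new)  [load 40/70]
  45 → host 4 (new)  [load 45/70]
  60 → host 5 (new)  [load 60/70]
  50 → host 6 (new)  [load 50/70]
  45 → host 7 (new)  [load 45/70]
7 hosts opened.

7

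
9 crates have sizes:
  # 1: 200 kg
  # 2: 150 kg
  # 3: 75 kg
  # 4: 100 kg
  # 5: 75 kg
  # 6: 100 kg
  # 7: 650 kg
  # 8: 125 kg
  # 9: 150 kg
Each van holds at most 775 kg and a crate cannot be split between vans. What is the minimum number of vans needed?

3

Total = 650 + 200 + 150 + 150 + 125 + 100 + 100 + 75 + 75 = 1625 kg.
Lower bound: ⌈1625/775⌉ = 3 vans.
A packing using 3 vans:
  van 1: 650 + 125 = 775
  van 2: 200 + 150 + 150 + 100 + 100 + 75 = 775
  van 3: 75 = 75
This matches the lower bound, so 3 is optimal.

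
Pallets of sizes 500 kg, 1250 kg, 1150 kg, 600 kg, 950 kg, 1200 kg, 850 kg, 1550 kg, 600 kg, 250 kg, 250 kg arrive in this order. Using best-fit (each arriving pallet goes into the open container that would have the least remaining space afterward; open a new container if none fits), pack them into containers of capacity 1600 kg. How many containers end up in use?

  500 → container 1 (new)  [load 500/1600]
  1250 → container 2 (new)  [load 1250/1600]
  1150 → container 3 (new)  [load 1150/1600]
  600 → container 1  [load 1100/1600]
  950 → container 4 (new)  [load 950/1600]
  1200 → container 5 (new)  [load 1200/1600]
  850 → container 6 (new)  [load 850/1600]
  1550 → container 7 (new)  [load 1550/1600]
  600 → container 4  [load 1550/1600]
  250 → container 2  [load 1500/1600]
  250 → container 5  [load 1450/1600]
7 containers opened.

7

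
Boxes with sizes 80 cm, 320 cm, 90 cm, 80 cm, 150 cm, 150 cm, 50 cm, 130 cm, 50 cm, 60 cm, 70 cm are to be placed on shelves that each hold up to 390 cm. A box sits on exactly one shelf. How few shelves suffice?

4

Total = 320 + 150 + 150 + 130 + 90 + 80 + 80 + 70 + 60 + 50 + 50 = 1230 cm.
Lower bound: ⌈1230/390⌉ = 4 shelves.
A packing using 4 shelves:
  shelf 1: 320 + 70 = 390
  shelf 2: 150 + 150 + 90 = 390
  shelf 3: 130 + 80 + 80 + 60 = 350
  shelf 4: 50 + 50 = 100
This matches the lower bound, so 4 is optimal.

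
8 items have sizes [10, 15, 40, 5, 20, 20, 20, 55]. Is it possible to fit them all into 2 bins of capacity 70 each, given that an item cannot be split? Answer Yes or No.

Total = 185; ⌈185/70⌉ = 3.
At least 3 bins are required, but only 2 are allowed.

No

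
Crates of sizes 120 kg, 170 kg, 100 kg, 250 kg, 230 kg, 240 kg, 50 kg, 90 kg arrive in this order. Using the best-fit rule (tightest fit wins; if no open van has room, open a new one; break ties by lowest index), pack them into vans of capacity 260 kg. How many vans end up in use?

6

  120 → van 1 (new)  [load 120/260]
  170 → van 2 (new)  [load 170/260]
  100 → van 1  [load 220/260]
  250 → van 3 (new)  [load 250/260]
  230 → van 4 (new)  [load 230/260]
  240 → van 5 (new)  [load 240/260]
  50 → van 2  [load 220/260]
  90 → van 6 (new)  [load 90/260]
6 vans opened.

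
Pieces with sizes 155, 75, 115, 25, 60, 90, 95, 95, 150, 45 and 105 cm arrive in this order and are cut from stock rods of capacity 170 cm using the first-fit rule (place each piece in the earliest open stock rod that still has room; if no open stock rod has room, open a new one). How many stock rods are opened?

  155 → stock rod 1 (new)  [load 155/170]
  75 → stock rod 2 (new)  [load 75/170]
  115 → stock rod 3 (new)  [load 115/170]
  25 → stock rod 2  [load 100/170]
  60 → stock rod 2  [load 160/170]
  90 → stock rod 4 (new)  [load 90/170]
  95 → stock rod 5 (new)  [load 95/170]
  95 → stock rod 6 (new)  [load 95/170]
  150 → stock rod 7 (new)  [load 150/170]
  45 → stock rod 3  [load 160/170]
  105 → stock rod 8 (new)  [load 105/170]
8 stock rods opened.

8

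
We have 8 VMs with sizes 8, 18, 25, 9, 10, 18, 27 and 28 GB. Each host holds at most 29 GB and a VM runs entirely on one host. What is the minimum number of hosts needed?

6

Total = 28 + 27 + 25 + 18 + 18 + 10 + 9 + 8 = 143 GB.
Lower bound: ⌈143/29⌉ = 5 hosts.
A packing using 6 hosts:
  host 1: 28 = 28
  host 2: 27 = 27
  host 3: 25 = 25
  host 4: 18 + 10 = 28
  host 5: 18 + 9 = 27
  host 6: 8 = 8
No arrangement into 5 hosts stays within capacity, so 6 is optimal.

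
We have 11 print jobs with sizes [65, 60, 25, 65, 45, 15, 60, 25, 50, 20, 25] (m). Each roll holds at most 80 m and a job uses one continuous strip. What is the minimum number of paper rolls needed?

Total = 65 + 65 + 60 + 60 + 50 + 45 + 25 + 25 + 25 + 20 + 15 = 455 m.
Lower bound: ⌈455/80⌉ = 6 paper rolls.
A packing using 7 paper rolls:
  roll 1: 65 + 15 = 80
  roll 2: 65 = 65
  roll 3: 60 + 20 = 80
  roll 4: 60 = 60
  roll 5: 50 + 25 = 75
  roll 6: 45 + 25 = 70
  roll 7: 25 = 25
No arrangement into 6 paper rolls stays within capacity, so 7 is optimal.

7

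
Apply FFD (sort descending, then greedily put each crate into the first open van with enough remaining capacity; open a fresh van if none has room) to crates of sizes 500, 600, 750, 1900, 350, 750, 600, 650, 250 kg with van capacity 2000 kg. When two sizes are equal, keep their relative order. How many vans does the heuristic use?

Sorted descending: 1900, 750, 750, 650, 600, 600, 500, 350, 250.
  1900 → van 1 (new)  [load 1900/2000]
  750 → van 2 (new)  [load 750/2000]
  750 → van 2  [load 1500/2000]
  650 → van 3 (new)  [load 650/2000]
  600 → van 3  [load 1250/2000]
  600 → van 3  [load 1850/2000]
  500 → van 2  [load 2000/2000]
  350 → van 4 (new)  [load 350/2000]
  250 → van 4  [load 600/2000]
4 vans opened.

4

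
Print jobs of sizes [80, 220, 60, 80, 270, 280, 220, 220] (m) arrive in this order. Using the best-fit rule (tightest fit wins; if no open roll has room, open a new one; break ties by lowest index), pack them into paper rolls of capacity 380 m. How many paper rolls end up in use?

  80 → roll 1 (new)  [load 80/380]
  220 → roll 1  [load 300/380]
  60 → roll 1  [load 360/380]
  80 → roll 2 (new)  [load 80/380]
  270 → roll 2  [load 350/380]
  280 → roll 3 (new)  [load 280/380]
  220 → roll 4 (new)  [load 220/380]
  220 → roll 5 (new)  [load 220/380]
5 paper rolls opened.

5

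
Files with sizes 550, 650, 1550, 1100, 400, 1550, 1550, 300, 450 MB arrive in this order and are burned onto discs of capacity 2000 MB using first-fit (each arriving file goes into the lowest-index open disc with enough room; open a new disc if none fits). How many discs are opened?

  550 → disc 1 (new)  [load 550/2000]
  650 → disc 1  [load 1200/2000]
  1550 → disc 2 (new)  [load 1550/2000]
  1100 → disc 3 (new)  [load 1100/2000]
  400 → disc 1  [load 1600/2000]
  1550 → disc 4 (new)  [load 1550/2000]
  1550 → disc 5 (new)  [load 1550/2000]
  300 → disc 1  [load 1900/2000]
  450 → disc 2  [load 2000/2000]
5 discs opened.

5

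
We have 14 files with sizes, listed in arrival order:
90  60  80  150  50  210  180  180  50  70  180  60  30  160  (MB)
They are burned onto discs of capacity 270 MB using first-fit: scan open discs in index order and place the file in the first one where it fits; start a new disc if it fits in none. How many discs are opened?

  90 → disc 1 (new)  [load 90/270]
  60 → disc 1  [load 150/270]
  80 → disc 1  [load 230/270]
  150 → disc 2 (new)  [load 150/270]
  50 → disc 2  [load 200/270]
  210 → disc 3 (new)  [load 210/270]
  180 → disc 4 (new)  [load 180/270]
  180 → disc 5 (new)  [load 180/270]
  50 → disc 2  [load 250/270]
  70 → disc 4  [load 250/270]
  180 → disc 6 (new)  [load 180/270]
  60 → disc 3  [load 270/270]
  30 → disc 1  [load 260/270]
  160 → disc 7 (new)  [load 160/270]
7 discs opened.

7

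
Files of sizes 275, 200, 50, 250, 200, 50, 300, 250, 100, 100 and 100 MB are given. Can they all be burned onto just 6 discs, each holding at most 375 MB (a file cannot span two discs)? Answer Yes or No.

A valid assignment using 6 discs:
  disc 1: 300 + 50 = 350
  disc 2: 275 + 100 = 375
  disc 3: 250 + 100 = 350
  disc 4: 250 + 100 = 350
  disc 5: 200 + 50 = 250
  disc 6: 200 = 200
Every load is within 375 MB, so 6 discs suffice.

Yes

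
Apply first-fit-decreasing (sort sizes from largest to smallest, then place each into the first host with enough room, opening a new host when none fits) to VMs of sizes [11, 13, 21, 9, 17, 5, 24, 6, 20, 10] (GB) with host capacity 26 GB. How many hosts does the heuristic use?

Sorted descending: 24, 21, 20, 17, 13, 11, 10, 9, 6, 5.
  24 → host 1 (new)  [load 24/26]
  21 → host 2 (new)  [load 21/26]
  20 → host 3 (new)  [load 20/26]
  17 → host 4 (new)  [load 17/26]
  13 → host 5 (new)  [load 13/26]
  11 → host 5  [load 24/26]
  10 → host 6 (new)  [load 10/26]
  9 → host 4  [load 26/26]
  6 → host 3  [load 26/26]
  5 → host 2  [load 26/26]
6 hosts opened.

6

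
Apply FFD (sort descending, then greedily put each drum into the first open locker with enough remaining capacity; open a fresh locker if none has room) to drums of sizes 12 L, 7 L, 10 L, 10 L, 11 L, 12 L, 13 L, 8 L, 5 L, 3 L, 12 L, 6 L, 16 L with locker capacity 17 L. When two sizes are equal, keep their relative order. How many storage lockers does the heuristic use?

9

Sorted descending: 16, 13, 12, 12, 12, 11, 10, 10, 8, 7, 6, 5, 3.
  16 → locker 1 (new)  [load 16/17]
  13 → locker 2 (new)  [load 13/17]
  12 → locker 3 (new)  [load 12/17]
  12 → locker 4 (new)  [load 12/17]
  12 → locker 5 (new)  [load 12/17]
  11 → locker 6 (new)  [load 11/17]
  10 → locker 7 (new)  [load 10/17]
  10 → locker 8 (new)  [load 10/17]
  8 → locker 9 (new)  [load 8/17]
  7 → locker 7  [load 17/17]
  6 → locker 6  [load 17/17]
  5 → locker 3  [load 17/17]
  3 → locker 2  [load 16/17]
9 storage lockers opened.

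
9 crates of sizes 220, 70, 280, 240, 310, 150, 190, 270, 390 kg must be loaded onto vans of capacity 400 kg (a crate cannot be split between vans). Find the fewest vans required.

7

Total = 390 + 310 + 280 + 270 + 240 + 220 + 190 + 150 + 70 = 2120 kg.
Lower bound: ⌈2120/400⌉ = 6 vans.
A packing using 7 vans:
  van 1: 390 = 390
  van 2: 310 + 70 = 380
  van 3: 280 = 280
  van 4: 270 = 270
  van 5: 240 + 150 = 390
  van 6: 220 = 220
  van 7: 190 = 190
No arrangement into 6 vans stays within capacity, so 7 is optimal.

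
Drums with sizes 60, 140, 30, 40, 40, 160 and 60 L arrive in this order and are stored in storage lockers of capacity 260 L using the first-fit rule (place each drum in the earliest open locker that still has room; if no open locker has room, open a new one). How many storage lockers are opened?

  60 → locker 1 (new)  [load 60/260]
  140 → locker 1  [load 200/260]
  30 → locker 1  [load 230/260]
  40 → locker 2 (new)  [load 40/260]
  40 → locker 2  [load 80/260]
  160 → locker 2  [load 240/260]
  60 → locker 3 (new)  [load 60/260]
3 storage lockers opened.

3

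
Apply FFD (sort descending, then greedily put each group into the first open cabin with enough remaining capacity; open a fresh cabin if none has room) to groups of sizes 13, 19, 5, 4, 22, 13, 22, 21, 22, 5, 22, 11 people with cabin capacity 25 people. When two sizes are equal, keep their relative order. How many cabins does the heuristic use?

8

Sorted descending: 22, 22, 22, 22, 21, 19, 13, 13, 11, 5, 5, 4.
  22 → cabin 1 (new)  [load 22/25]
  22 → cabin 2 (new)  [load 22/25]
  22 → cabin 3 (new)  [load 22/25]
  22 → cabin 4 (new)  [load 22/25]
  21 → cabin 5 (new)  [load 21/25]
  19 → cabin 6 (new)  [load 19/25]
  13 → cabin 7 (new)  [load 13/25]
  13 → cabin 8 (new)  [load 13/25]
  11 → cabin 7  [load 24/25]
  5 → cabin 6  [load 24/25]
  5 → cabin 8  [load 18/25]
  4 → cabin 5  [load 25/25]
8 cabins opened.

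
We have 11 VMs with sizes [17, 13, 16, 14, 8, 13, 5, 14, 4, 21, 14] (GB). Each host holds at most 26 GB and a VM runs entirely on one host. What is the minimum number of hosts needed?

7

Total = 21 + 17 + 16 + 14 + 14 + 14 + 13 + 13 + 8 + 5 + 4 = 139 GB.
Lower bound: ⌈139/26⌉ = 6 hosts.
A packing using 7 hosts:
  host 1: 21 + 5 = 26
  host 2: 17 + 8 = 25
  host 3: 16 + 4 = 20
  host 4: 14 = 14
  host 5: 14 = 14
  host 6: 14 = 14
  host 7: 13 + 13 = 26
No arrangement into 6 hosts stays within capacity, so 7 is optimal.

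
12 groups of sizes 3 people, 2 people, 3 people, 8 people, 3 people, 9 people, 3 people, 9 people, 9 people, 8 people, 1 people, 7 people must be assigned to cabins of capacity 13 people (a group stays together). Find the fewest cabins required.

Total = 9 + 9 + 9 + 8 + 8 + 7 + 3 + 3 + 3 + 3 + 2 + 1 = 65 people.
Lower bound: ⌈65/13⌉ = 5 cabins.
Also, 6 groups each exceed 13/2 people, and no two of those can share a cabin, so at least 6 cabins are needed.
A packing using 6 cabins:
  cabin 1: 9 + 3 + 1 = 13
  cabin 2: 9 + 3 = 12
  cabin 3: 9 + 3 = 12
  cabin 4: 8 + 3 + 2 = 13
  cabin 5: 8 = 8
  cabin 6: 7 = 7
This matches the lower bound, so 6 is optimal.

6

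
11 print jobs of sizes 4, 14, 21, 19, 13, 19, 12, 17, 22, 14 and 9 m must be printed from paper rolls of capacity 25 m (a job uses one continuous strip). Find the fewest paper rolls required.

Total = 22 + 21 + 19 + 19 + 17 + 14 + 14 + 13 + 12 + 9 + 4 = 164 m.
Lower bound: ⌈164/25⌉ = 7 paper rolls.
Also, 8 print jobs each exceed 25/2 m, and no two of those can share a roll, so at least 8 paper rolls are needed.
A packing using 8 paper rolls:
  roll 1: 22 = 22
  roll 2: 21 + 4 = 25
  roll 3: 19 = 19
  roll 4: 19 = 19
  roll 5: 17 = 17
  roll 6: 14 + 9 = 23
  roll 7: 14 = 14
  roll 8: 13 + 12 = 25
This matches the lower bound, so 8 is optimal.

8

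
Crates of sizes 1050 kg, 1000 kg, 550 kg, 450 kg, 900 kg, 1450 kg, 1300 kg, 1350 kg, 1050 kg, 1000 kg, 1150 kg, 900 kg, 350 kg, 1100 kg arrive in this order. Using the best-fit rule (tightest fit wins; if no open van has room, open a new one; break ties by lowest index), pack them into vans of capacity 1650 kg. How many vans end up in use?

11

  1050 → van 1 (new)  [load 1050/1650]
  1000 → van 2 (new)  [load 1000/1650]
  550 → van 1  [load 1600/1650]
  450 → van 2  [load 1450/1650]
  900 → van 3 (new)  [load 900/1650]
  1450 → van 4 (new)  [load 1450/1650]
  1300 → van 5 (new)  [load 1300/1650]
  1350 → van 6 (new)  [load 1350/1650]
  1050 → van 7 (new)  [load 1050/1650]
  1000 → van 8 (new)  [load 1000/1650]
  1150 → van 9 (new)  [load 1150/1650]
  900 → van 10 (new)  [load 900/1650]
  350 → van 5  [load 1650/1650]
  1100 → van 11 (new)  [load 1100/1650]
11 vans opened.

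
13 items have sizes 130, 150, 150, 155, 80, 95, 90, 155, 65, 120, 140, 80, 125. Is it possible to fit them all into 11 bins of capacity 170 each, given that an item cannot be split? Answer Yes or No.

A valid assignment using 11 bins:
  bin 1: 155 = 155
  bin 2: 155 = 155
  bin 3: 150 = 150
  bin 4: 150 = 150
  bin 5: 140 = 140
  bin 6: 130 = 130
  bin 7: 125 = 125
  bin 8: 120 = 120
  bin 9: 95 + 65 = 160
  bin 10: 90 + 80 = 170
  bin 11: 80 = 80
Every load is within 170, so 11 bins suffice.

Yes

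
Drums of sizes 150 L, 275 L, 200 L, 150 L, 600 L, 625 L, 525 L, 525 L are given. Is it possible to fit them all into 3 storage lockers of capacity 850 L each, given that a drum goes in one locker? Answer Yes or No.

Total = 3050 L; ⌈3050/850⌉ = 4.
At least 4 storage lockers are required, but only 3 are allowed.

No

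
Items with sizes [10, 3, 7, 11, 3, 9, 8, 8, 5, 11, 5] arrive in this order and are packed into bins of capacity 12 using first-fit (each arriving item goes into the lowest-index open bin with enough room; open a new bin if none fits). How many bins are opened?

8

  10 → bin 1 (new)  [load 10/12]
  3 → bin 2 (new)  [load 3/12]
  7 → bin 2  [load 10/12]
  11 → bin 3 (new)  [load 11/12]
  3 → bin 4 (new)  [load 3/12]
  9 → bin 4  [load 12/12]
  8 → bin 5 (new)  [load 8/12]
  8 → bin 6 (new)  [load 8/12]
  5 → bin 7 (new)  [load 5/12]
  11 → bin 8 (new)  [load 11/12]
  5 → bin 7  [load 10/12]
8 bins opened.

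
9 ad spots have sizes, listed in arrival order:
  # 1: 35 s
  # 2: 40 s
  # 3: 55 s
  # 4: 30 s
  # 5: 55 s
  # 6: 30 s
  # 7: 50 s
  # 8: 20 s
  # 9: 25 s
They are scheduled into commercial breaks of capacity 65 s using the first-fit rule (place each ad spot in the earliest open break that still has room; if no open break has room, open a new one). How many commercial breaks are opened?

6

  35 → break 1 (new)  [load 35/65]
  40 → break 2 (new)  [load 40/65]
  55 → break 3 (new)  [load 55/65]
  30 → break 1  [load 65/65]
  55 → break 4 (new)  [load 55/65]
  30 → break 5 (new)  [load 30/65]
  50 → break 6 (new)  [load 50/65]
  20 → break 2  [load 60/65]
  25 → break 5  [load 55/65]
6 commercial breaks opened.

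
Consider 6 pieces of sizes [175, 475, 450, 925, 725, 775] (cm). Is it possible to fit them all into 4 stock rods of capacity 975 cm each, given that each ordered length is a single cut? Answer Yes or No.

A valid assignment using 4 stock rods:
  stock rod 1: 925 = 925
  stock rod 2: 775 + 175 = 950
  stock rod 3: 725 = 725
  stock rod 4: 475 + 450 = 925
Every load is within 975 cm, so 4 stock rods suffice.

Yes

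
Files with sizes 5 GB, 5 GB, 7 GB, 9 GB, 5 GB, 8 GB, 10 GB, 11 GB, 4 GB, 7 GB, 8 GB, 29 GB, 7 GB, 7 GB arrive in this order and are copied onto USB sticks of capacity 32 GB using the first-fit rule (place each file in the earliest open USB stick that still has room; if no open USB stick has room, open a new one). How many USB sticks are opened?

  5 → USB stick 1 (new)  [load 5/32]
  5 → USB stick 1  [load 10/32]
  7 → USB stick 1  [load 17/32]
  9 → USB stick 1  [load 26/32]
  5 → USB stick 1  [load 31/32]
  8 → USB stick 2 (new)  [load 8/32]
  10 → USB stick 2  [load 18/32]
  11 → USB stick 2  [load 29/32]
  4 → USB stick 3 (new)  [load 4/32]
  7 → USB stick 3  [load 11/32]
  8 → USB stick 3  [load 19/32]
  29 → USB stick 4 (new)  [load 29/32]
  7 → USB stick 3  [load 26/32]
  7 → USB stick 5 (new)  [load 7/32]
5 USB sticks opened.

5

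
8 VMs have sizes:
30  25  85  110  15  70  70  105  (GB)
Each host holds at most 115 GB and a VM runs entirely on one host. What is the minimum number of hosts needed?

Total = 110 + 105 + 85 + 70 + 70 + 30 + 25 + 15 = 510 GB.
Lower bound: ⌈510/115⌉ = 5 hosts.
A packing using 5 hosts:
  host 1: 110 = 110
  host 2: 105 = 105
  host 3: 85 + 30 = 115
  host 4: 70 + 25 + 15 = 110
  host 5: 70 = 70
This matches the lower bound, so 5 is optimal.

5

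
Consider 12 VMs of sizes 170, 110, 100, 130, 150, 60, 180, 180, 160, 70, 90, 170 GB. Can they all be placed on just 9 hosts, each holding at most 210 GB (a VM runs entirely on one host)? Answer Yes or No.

A valid assignment using 9 hosts:
  host 1: 180 = 180
  host 2: 180 = 180
  host 3: 170 = 170
  host 4: 170 = 170
  host 5: 160 = 160
  host 6: 150 + 60 = 210
  host 7: 130 + 70 = 200
  host 8: 110 + 100 = 210
  host 9: 90 = 90
Every load is within 210 GB, so 9 hosts suffice.

Yes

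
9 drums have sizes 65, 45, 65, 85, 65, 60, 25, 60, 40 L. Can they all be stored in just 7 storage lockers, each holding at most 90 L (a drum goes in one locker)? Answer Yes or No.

A valid assignment using 7 storage lockers:
  locker 1: 85 = 85
  locker 2: 65 + 25 = 90
  locker 3: 65 = 65
  locker 4: 65 = 65
  locker 5: 60 = 60
  locker 6: 60 = 60
  locker 7: 45 + 40 = 85
Every load is within 90 L, so 7 storage lockers suffice.

Yes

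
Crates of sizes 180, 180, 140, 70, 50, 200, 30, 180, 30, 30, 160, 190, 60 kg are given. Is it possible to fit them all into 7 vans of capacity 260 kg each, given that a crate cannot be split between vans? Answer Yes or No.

Yes

A valid assignment using 7 vans:
  van 1: 200 + 60 = 260
  van 2: 190 + 70 = 260
  van 3: 180 + 50 + 30 = 260
  van 4: 180 + 30 + 30 = 240
  van 5: 180 = 180
  van 6: 160 = 160
  van 7: 140 = 140
Every load is within 260 kg, so 7 vans suffice.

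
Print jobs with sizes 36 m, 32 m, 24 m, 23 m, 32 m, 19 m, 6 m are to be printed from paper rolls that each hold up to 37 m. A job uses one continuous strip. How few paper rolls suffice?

6

Total = 36 + 32 + 32 + 24 + 23 + 19 + 6 = 172 m.
Lower bound: ⌈172/37⌉ = 5 paper rolls.
Also, 6 print jobs each exceed 37/2 m, and no two of those can share a roll, so at least 6 paper rolls are needed.
A packing using 6 paper rolls:
  roll 1: 36 = 36
  roll 2: 32 = 32
  roll 3: 32 = 32
  roll 4: 24 + 6 = 30
  roll 5: 23 = 23
  roll 6: 19 = 19
This matches the lower bound, so 6 is optimal.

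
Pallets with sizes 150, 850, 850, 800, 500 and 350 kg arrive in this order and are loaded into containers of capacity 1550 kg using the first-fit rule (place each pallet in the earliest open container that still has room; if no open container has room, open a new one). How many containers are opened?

3

  150 → container 1 (new)  [load 150/1550]
  850 → container 1  [load 1000/1550]
  850 → container 2 (new)  [load 850/1550]
  800 → container 3 (new)  [load 800/1550]
  500 → container 1  [load 1500/1550]
  350 → container 2  [load 1200/1550]
3 containers opened.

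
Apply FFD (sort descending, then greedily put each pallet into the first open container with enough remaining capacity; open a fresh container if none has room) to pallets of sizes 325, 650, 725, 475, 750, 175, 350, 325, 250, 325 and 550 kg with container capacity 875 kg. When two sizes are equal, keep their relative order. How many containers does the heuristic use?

7

Sorted descending: 750, 725, 650, 550, 475, 350, 325, 325, 325, 250, 175.
  750 → container 1 (new)  [load 750/875]
  725 → container 2 (new)  [load 725/875]
  650 → container 3 (new)  [load 650/875]
  550 → container 4 (new)  [load 550/875]
  475 → container 5 (new)  [load 475/875]
  350 → container 5  [load 825/875]
  325 → container 4  [load 875/875]
  325 → container 6 (new)  [load 325/875]
  325 → container 6  [load 650/875]
  250 → container 7 (new)  [load 250/875]
  175 → container 3  [load 825/875]
7 containers opened.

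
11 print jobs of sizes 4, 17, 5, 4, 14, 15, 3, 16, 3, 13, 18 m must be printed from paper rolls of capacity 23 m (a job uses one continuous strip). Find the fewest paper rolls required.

6

Total = 18 + 17 + 16 + 15 + 14 + 13 + 5 + 4 + 4 + 3 + 3 = 112 m.
Lower bound: ⌈112/23⌉ = 5 paper rolls.
Also, 6 print jobs each exceed 23/2 m, and no two of those can share a roll, so at least 6 paper rolls are needed.
A packing using 6 paper rolls:
  roll 1: 18 + 5 = 23
  roll 2: 17 + 4 = 21
  roll 3: 16 + 4 + 3 = 23
  roll 4: 15 + 3 = 18
  roll 5: 14 = 14
  roll 6: 13 = 13
This matches the lower bound, so 6 is optimal.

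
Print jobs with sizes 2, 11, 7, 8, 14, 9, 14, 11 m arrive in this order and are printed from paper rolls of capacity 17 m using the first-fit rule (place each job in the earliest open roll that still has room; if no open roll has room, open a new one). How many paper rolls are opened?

  2 → roll 1 (new)  [load 2/17]
  11 → roll 1  [load 13/17]
  7 → roll 2 (new)  [load 7/17]
  8 → roll 2  [load 15/17]
  14 → roll 3 (new)  [load 14/17]
  9 → roll 4 (new)  [load 9/17]
  14 → roll 5 (new)  [load 14/17]
  11 → roll 6 (new)  [load 11/17]
6 paper rolls opened.

6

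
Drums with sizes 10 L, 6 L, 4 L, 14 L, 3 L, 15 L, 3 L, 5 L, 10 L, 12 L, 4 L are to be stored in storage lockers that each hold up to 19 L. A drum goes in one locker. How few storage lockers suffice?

5

Total = 15 + 14 + 12 + 10 + 10 + 6 + 5 + 4 + 4 + 3 + 3 = 86 L.
Lower bound: ⌈86/19⌉ = 5 storage lockers.
A packing using 5 storage lockers:
  locker 1: 15 + 4 = 19
  locker 2: 14 + 5 = 19
  locker 3: 12 + 6 = 18
  locker 4: 10 + 4 + 3 = 17
  locker 5: 10 + 3 = 13
This matches the lower bound, so 5 is optimal.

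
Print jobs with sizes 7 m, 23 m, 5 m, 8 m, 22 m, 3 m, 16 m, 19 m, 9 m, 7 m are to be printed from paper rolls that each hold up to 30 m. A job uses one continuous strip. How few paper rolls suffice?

4

Total = 23 + 22 + 19 + 16 + 9 + 8 + 7 + 7 + 5 + 3 = 119 m.
Lower bound: ⌈119/30⌉ = 4 paper rolls.
A packing using 4 paper rolls:
  roll 1: 23 + 7 = 30
  roll 2: 22 + 8 = 30
  roll 3: 19 + 7 + 3 = 29
  roll 4: 16 + 9 + 5 = 30
This matches the lower bound, so 4 is optimal.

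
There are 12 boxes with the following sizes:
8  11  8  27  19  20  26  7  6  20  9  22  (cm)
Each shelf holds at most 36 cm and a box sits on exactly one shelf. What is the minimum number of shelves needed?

Total = 27 + 26 + 22 + 20 + 20 + 19 + 11 + 9 + 8 + 8 + 7 + 6 = 183 cm.
Lower bound: ⌈183/36⌉ = 6 shelves.
A packing using 6 shelves:
  shelf 1: 27 + 9 = 36
  shelf 2: 26 + 8 = 34
  shelf 3: 22 + 11 = 33
  shelf 4: 20 + 8 + 7 = 35
  shelf 5: 20 + 6 = 26
  shelf 6: 19 = 19
This matches the lower bound, so 6 is optimal.

6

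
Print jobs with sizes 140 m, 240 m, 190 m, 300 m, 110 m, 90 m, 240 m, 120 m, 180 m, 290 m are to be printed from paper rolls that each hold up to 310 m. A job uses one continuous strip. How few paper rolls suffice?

Total = 300 + 290 + 240 + 240 + 190 + 180 + 140 + 120 + 110 + 90 = 1900 m.
Lower bound: ⌈1900/310⌉ = 7 paper rolls.
A packing using 7 paper rolls:
  roll 1: 300 = 300
  roll 2: 290 = 290
  roll 3: 240 = 240
  roll 4: 240 = 240
  roll 5: 190 + 120 = 310
  roll 6: 180 + 110 = 290
  roll 7: 140 + 90 = 230
This matches the lower bound, so 7 is optimal.

7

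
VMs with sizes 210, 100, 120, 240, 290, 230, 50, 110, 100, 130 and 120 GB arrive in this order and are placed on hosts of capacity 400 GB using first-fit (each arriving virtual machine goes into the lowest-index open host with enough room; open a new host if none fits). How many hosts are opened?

  210 → host 1 (new)  [load 210/400]
  100 → host 1  [load 310/400]
  120 → host 2 (new)  [load 120/400]
  240 → host 2  [load 360/400]
  290 → host 3 (new)  [load 290/400]
  230 → host 4 (new)  [load 230/400]
  50 → host 1  [load 360/400]
  110 → host 3  [load 400/400]
  100 → host 4  [load 330/400]
  130 → host 5 (new)  [load 130/400]
  120 → host 5  [load 250/400]
5 hosts opened.

5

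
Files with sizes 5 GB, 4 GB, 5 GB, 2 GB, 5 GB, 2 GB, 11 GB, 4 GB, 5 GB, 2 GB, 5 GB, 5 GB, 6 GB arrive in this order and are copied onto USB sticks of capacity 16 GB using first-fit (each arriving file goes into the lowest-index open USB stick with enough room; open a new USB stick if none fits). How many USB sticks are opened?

4

  5 → USB stick 1 (new)  [load 5/16]
  4 → USB stick 1  [load 9/16]
  5 → USB stick 1  [load 14/16]
  2 → USB stick 1  [load 16/16]
  5 → USB stick 2 (new)  [load 5/16]
  2 → USB stick 2  [load 7/16]
  11 → USB stick 3 (new)  [load 11/16]
  4 → USB stick 2  [load 11/16]
  5 → USB stick 2  [load 16/16]
  2 → USB stick 3  [load 13/16]
  5 → USB stick 4 (new)  [load 5/16]
  5 → USB stick 4  [load 10/16]
  6 → USB stick 4  [load 16/16]
4 USB sticks opened.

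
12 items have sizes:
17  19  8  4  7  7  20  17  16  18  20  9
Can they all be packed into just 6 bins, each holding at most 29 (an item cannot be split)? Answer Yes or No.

No

Total = 162; ⌈162/29⌉ = 6.
7 items each exceed half the capacity and cannot share a bin, forcing at least 7 bins.
At least 7 bins are required, but only 6 are allowed.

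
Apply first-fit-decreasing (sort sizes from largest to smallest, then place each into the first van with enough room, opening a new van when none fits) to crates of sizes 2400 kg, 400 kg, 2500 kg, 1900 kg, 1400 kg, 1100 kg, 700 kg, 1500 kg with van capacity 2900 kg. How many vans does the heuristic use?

Sorted descending: 2500, 2400, 1900, 1500, 1400, 1100, 700, 400.
  2500 → van 1 (new)  [load 2500/2900]
  2400 → van 2 (new)  [load 2400/2900]
  1900 → van 3 (new)  [load 1900/2900]
  1500 → van 4 (new)  [load 1500/2900]
  1400 → van 4  [load 2900/2900]
  1100 → van 5 (new)  [load 1100/2900]
  700 → van 3  [load 2600/2900]
  400 → van 1  [load 2900/2900]
5 vans opened.

5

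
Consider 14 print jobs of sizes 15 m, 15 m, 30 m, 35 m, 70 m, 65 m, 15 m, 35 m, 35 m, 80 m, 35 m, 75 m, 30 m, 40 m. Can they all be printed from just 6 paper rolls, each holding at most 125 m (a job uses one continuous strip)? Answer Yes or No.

A valid assignment using 5 paper rolls:
  roll 1: 80 + 40 = 120
  roll 2: 75 + 35 + 15 = 125
  roll 3: 70 + 35 + 15 = 120
  roll 4: 65 + 35 + 15 = 115
  roll 5: 35 + 30 + 30 = 95
That uses only 5 ≤ 6, so 6 paper rolls are enough.

Yes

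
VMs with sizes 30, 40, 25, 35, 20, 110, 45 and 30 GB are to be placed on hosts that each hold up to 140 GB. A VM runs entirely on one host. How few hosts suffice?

Total = 110 + 45 + 40 + 35 + 30 + 30 + 25 + 20 = 335 GB.
Lower bound: ⌈335/140⌉ = 3 hosts.
A packing using 3 hosts:
  host 1: 110 + 30 = 140
  host 2: 45 + 40 + 35 + 20 = 140
  host 3: 30 + 25 = 55
This matches the lower bound, so 3 is optimal.

3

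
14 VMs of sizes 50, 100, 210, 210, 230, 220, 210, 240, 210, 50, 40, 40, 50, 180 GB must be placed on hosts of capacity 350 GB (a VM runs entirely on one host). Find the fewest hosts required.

8

Total = 240 + 230 + 220 + 210 + 210 + 210 + 210 + 180 + 100 + 50 + 50 + 50 + 40 + 40 = 2040 GB.
Lower bound: ⌈2040/350⌉ = 6 hosts.
Also, 8 VMs each exceed 175 GB, and no two of those can share a host, so at least 8 hosts are needed.
A packing using 8 hosts:
  host 1: 240 + 100 = 340
  host 2: 230 + 50 + 50 = 330
  host 3: 220 + 50 + 40 + 40 = 350
  host 4: 210 = 210
  host 5: 210 = 210
  host 6: 210 = 210
  host 7: 210 = 210
  host 8: 180 = 180
This matches the lower bound, so 8 is optimal.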